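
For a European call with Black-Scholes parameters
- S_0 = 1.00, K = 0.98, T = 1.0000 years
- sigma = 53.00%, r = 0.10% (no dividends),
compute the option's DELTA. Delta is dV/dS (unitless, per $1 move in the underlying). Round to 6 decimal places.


d1 = 0.3050051081; d2 = -0.2249948919
phi(d1) = 0.3808108091; exp(-qT) = 1.0000000000; exp(-rT) = 0.9990004998
N(d1) = 0.6198188691
Delta = exp(-qT) * N(d1) = 1.0000000000 * 0.6198188691 = 0.619819

Answer: Delta = 0.619819


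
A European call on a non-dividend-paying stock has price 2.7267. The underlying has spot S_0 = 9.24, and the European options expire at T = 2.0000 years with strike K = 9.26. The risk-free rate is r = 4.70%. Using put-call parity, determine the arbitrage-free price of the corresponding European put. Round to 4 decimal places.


Answer: Put price = 1.9159

Derivation:
Put-call parity: C - P = S_0 * exp(-qT) - K * exp(-rT).
S_0 * exp(-qT) = 9.2400 * 1.00000000 = 9.24000000
K * exp(-rT) = 9.2600 * 0.91028276 = 8.42921838
P = C - S*exp(-qT) + K*exp(-rT)
P = 2.7267 - 9.24000000 + 8.42921838 = 1.9159


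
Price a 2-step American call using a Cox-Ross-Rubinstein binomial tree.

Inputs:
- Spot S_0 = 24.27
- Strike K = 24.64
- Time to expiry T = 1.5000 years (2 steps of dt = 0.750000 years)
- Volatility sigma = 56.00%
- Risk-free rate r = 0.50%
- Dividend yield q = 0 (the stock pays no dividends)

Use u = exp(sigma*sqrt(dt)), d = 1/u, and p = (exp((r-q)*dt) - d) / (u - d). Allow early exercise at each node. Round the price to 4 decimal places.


dt = T/N = 0.750000
u = exp(sigma*sqrt(dt)) = 1.624133; d = 1/u = 0.615713
p = (exp((r-q)*dt) - d) / (u - d) = 0.384804
Discount per step: exp(-r*dt) = 0.996257
Stock lattice S(k, i) with i counting down-moves:
  k=0: S(0,0) = 24.2700
  k=1: S(1,0) = 39.4177; S(1,1) = 14.9434
  k=2: S(2,0) = 64.0196; S(2,1) = 24.2700; S(2,2) = 9.2008
Terminal payoffs V(N, i) = max(S_T - K, 0):
  V(2,0) = 39.379612; V(2,1) = 0.000000; V(2,2) = 0.000000
Backward induction: V(k, i) = exp(-r*dt) * [p * V(k+1, i) + (1-p) * V(k+1, i+1)]; then take max(V_cont, immediate exercise) for American.
  V(1,0) = exp(-r*dt) * [p*39.379612 + (1-p)*0.000000] = 15.096709; exercise = 14.777712; V(1,0) = max -> 15.096709
  V(1,1) = exp(-r*dt) * [p*0.000000 + (1-p)*0.000000] = 0.000000; exercise = 0.000000; V(1,1) = max -> 0.000000
  V(0,0) = exp(-r*dt) * [p*15.096709 + (1-p)*0.000000] = 5.787528; exercise = 0.000000; V(0,0) = max -> 5.787528

Answer: Price = V(0,0) = 5.7875


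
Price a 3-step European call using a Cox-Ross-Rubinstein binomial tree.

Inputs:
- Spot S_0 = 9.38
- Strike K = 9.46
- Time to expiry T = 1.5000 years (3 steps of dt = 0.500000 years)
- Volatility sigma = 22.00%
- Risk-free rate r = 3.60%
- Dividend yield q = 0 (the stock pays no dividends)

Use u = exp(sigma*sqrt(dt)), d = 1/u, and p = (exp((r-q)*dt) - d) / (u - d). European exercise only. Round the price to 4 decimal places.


dt = T/N = 0.500000
u = exp(sigma*sqrt(dt)) = 1.168316; d = 1/u = 0.855933
p = (exp((r-q)*dt) - d) / (u - d) = 0.519331
Discount per step: exp(-r*dt) = 0.982161
Stock lattice S(k, i) with i counting down-moves:
  k=0: S(0,0) = 9.3800
  k=1: S(1,0) = 10.9588; S(1,1) = 8.0286
  k=2: S(2,0) = 12.8033; S(2,1) = 9.3800; S(2,2) = 6.8720
  k=3: S(3,0) = 14.9584; S(3,1) = 10.9588; S(3,2) = 8.0286; S(3,3) = 5.8820
Terminal payoffs V(N, i) = max(S_T - K, 0):
  V(3,0) = 5.498358; V(3,1) = 1.498805; V(3,2) = 0.000000; V(3,3) = 0.000000
Backward induction: V(k, i) = exp(-r*dt) * [p * V(k+1, i) + (1-p) * V(k+1, i+1)].
  V(2,0) = exp(-r*dt) * [p*5.498358 + (1-p)*1.498805] = 3.512105
  V(2,1) = exp(-r*dt) * [p*1.498805 + (1-p)*0.000000] = 0.764490
  V(2,2) = exp(-r*dt) * [p*0.000000 + (1-p)*0.000000] = 0.000000
  V(1,0) = exp(-r*dt) * [p*3.512105 + (1-p)*0.764490] = 2.152318
  V(1,1) = exp(-r*dt) * [p*0.764490 + (1-p)*0.000000] = 0.389941
  V(0,0) = exp(-r*dt) * [p*2.152318 + (1-p)*0.389941] = 1.281914

Answer: Price = V(0,0) = 1.2819


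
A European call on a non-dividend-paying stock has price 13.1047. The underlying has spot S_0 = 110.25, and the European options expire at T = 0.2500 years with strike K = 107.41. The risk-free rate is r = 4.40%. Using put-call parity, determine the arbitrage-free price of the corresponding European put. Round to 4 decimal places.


Answer: Put price = 9.0897

Derivation:
Put-call parity: C - P = S_0 * exp(-qT) - K * exp(-rT).
S_0 * exp(-qT) = 110.2500 * 1.00000000 = 110.25000000
K * exp(-rT) = 107.4100 * 0.98906028 = 106.23496454
P = C - S*exp(-qT) + K*exp(-rT)
P = 13.1047 - 110.25000000 + 106.23496454 = 9.0897


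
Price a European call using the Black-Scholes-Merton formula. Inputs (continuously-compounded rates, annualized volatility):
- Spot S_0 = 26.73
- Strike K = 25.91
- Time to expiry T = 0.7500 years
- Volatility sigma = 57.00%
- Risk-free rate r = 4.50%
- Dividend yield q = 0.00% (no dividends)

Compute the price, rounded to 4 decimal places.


d1 = (ln(S/K) + (r - q + 0.5*sigma^2) * T) / (sigma * sqrt(T)) = 0.37830630
d2 = d1 - sigma * sqrt(T) = -0.11532818
exp(-rT) = 0.96681318; exp(-qT) = 1.00000000
C = S_0 * exp(-qT) * N(d1) - K * exp(-rT) * N(d2)
N(d1) = 0.64739847; N(d2) = 0.45409250
C = 26.7300 * 1.00000000 * 0.64739847 - 25.9100 * 0.96681318 * 0.45409250 = 5.9299

Answer: Price = 5.9299


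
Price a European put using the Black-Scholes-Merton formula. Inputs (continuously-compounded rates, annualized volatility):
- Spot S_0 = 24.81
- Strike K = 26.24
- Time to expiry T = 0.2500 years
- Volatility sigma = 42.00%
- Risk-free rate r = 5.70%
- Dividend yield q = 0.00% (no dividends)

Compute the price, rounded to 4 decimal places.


Answer: Price = 2.6900

Derivation:
d1 = (ln(S/K) + (r - q + 0.5*sigma^2) * T) / (sigma * sqrt(T)) = -0.09399127
d2 = d1 - sigma * sqrt(T) = -0.30399127
exp(-rT) = 0.98585105; exp(-qT) = 1.00000000
P = K * exp(-rT) * N(-d2) - S_0 * exp(-qT) * N(-d1)
N(-d1) = 0.53744195; N(-d2) = 0.61943273
P = 26.2400 * 0.98585105 * 0.61943273 - 24.8100 * 1.00000000 * 0.53744195 = 2.6900


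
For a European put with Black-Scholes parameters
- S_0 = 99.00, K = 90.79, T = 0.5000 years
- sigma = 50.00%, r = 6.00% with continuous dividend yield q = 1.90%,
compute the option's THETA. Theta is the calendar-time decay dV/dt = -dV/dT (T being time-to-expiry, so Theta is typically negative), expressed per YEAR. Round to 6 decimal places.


Answer: Theta = -10.539141

Derivation:
d1 = 0.4796183752; d2 = 0.1260649846
phi(d1) = 0.3555976350; exp(-qT) = 0.9905449824; exp(-rT) = 0.9704455335
Theta = -S*exp(-qT)*phi(d1)*sigma/(2*sqrt(T)) + r*K*exp(-rT)*N(-d2) - q*S*exp(-qT)*N(-d1)
N(-d1) = 0.3157493890; N(-d2) = 0.4498402423; sqrt(T) = 0.7071067812
Term 1 = -99.0000 * 0.9905449824 * 0.3555976350 * 0.5000 / (2 * 0.7071067812) = -12.3288698342
Term 2 = 0.0600 * 90.7900 * 0.9704455335 * 0.4498402423 = 2.3780377057
Term 3 = -0.0190 * 99.0000 * 0.9905449824 * 0.3157493890 = -0.5883090332
Theta = -12.3288698342 + (2.3780377057) + (-0.5883090332) = -10.539141


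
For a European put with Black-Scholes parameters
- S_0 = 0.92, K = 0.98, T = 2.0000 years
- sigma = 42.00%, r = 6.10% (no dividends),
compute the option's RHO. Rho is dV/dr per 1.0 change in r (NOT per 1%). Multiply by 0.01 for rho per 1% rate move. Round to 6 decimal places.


d1 = 0.3960153184; d2 = -0.1979543778
phi(d1) = 0.3688546557; exp(-qT) = 1.0000000000; exp(-rT) = 0.8851483685
N(-d2) = 0.5784596207
Rho = -K*T*exp(-rT)*N(-d2) = -0.9800 * 2.0000 * 0.8851483685 * 0.5784596207 = -1.003564

Answer: Rho = -1.003564


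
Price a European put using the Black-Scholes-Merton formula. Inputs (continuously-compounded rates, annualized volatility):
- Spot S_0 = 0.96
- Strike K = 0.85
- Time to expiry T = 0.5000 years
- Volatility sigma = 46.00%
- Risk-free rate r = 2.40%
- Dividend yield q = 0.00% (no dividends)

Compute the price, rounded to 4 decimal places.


d1 = (ln(S/K) + (r - q + 0.5*sigma^2) * T) / (sigma * sqrt(T)) = 0.57366938
d2 = d1 - sigma * sqrt(T) = 0.24840026
exp(-rT) = 0.98807171; exp(-qT) = 1.00000000
P = K * exp(-rT) * N(-d2) - S_0 * exp(-qT) * N(-d1)
N(-d1) = 0.28309578; N(-d2) = 0.40191236
P = 0.8500 * 0.98807171 * 0.40191236 - 0.9600 * 1.00000000 * 0.28309578 = 0.0658

Answer: Price = 0.0658


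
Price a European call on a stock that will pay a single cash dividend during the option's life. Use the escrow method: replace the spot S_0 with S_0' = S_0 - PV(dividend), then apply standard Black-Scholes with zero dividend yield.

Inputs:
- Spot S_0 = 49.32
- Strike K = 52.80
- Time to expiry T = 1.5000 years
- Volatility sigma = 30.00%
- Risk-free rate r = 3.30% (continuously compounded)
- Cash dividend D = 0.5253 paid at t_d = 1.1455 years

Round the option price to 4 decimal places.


Answer: Price = 6.5241

Derivation:
PV(D) = D * exp(-r * t_d) = 0.5253 * 0.96290406 = 0.50581350
S_0' = S_0 - PV(D) = 49.3200 - 0.50581350 = 48.81418650
d1 = (ln(S_0'/K) + (r + sigma^2/2)*T) / (sigma*sqrt(T)) = 0.10481036
d2 = d1 - sigma*sqrt(T) = -0.26261310
exp(-rT) = 0.95170516
N(d1) = 0.54173686; N(d2) = 0.39642440
C = S_0' * N(d1) - K * exp(-rT) * N(d2) = 48.81418650 * 0.54173686 - 52.8000 * 0.95170516 * 0.39642440 = 6.5241


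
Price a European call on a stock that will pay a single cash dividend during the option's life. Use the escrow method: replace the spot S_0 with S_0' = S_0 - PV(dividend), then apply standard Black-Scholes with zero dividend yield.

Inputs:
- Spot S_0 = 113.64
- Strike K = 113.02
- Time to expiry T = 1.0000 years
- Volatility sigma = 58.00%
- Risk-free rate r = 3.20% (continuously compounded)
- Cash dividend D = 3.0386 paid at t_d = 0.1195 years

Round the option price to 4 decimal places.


Answer: Price = 25.6888

Derivation:
PV(D) = D * exp(-r * t_d) = 3.0386 * 0.99618330 = 3.02700258
S_0' = S_0 - PV(D) = 113.6400 - 3.02700258 = 110.61299742
d1 = (ln(S_0'/K) + (r + sigma^2/2)*T) / (sigma*sqrt(T)) = 0.30805656
d2 = d1 - sigma*sqrt(T) = -0.27194344
exp(-rT) = 0.96850658
N(d1) = 0.62098035; N(d2) = 0.39283275
C = S_0' * N(d1) - K * exp(-rT) * N(d2) = 110.61299742 * 0.62098035 - 113.0200 * 0.96850658 * 0.39283275 = 25.6888


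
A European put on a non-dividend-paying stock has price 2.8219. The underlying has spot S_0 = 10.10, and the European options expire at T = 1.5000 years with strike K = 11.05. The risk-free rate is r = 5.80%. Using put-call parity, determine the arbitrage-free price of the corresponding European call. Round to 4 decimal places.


Answer: Call price = 2.7926

Derivation:
Put-call parity: C - P = S_0 * exp(-qT) - K * exp(-rT).
S_0 * exp(-qT) = 10.1000 * 1.00000000 = 10.10000000
K * exp(-rT) = 11.0500 * 0.91667710 = 10.12928191
C = P + S*exp(-qT) - K*exp(-rT)
C = 2.8219 + 10.10000000 - 10.12928191 = 2.7926


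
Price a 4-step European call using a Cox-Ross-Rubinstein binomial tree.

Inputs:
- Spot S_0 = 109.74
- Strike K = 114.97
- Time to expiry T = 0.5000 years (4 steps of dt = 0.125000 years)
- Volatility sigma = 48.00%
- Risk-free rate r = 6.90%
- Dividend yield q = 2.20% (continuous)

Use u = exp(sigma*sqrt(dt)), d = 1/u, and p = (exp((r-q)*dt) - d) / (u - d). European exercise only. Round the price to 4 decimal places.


Answer: Price = V(0,0) = 13.4880

Derivation:
dt = T/N = 0.125000
u = exp(sigma*sqrt(dt)) = 1.184956; d = 1/u = 0.843913
p = (exp((r-q)*dt) - d) / (u - d) = 0.474952
Discount per step: exp(-r*dt) = 0.991412
Stock lattice S(k, i) with i counting down-moves:
  k=0: S(0,0) = 109.7400
  k=1: S(1,0) = 130.0371; S(1,1) = 92.6110
  k=2: S(2,0) = 154.0882; S(2,1) = 109.7400; S(2,2) = 78.1557
  k=3: S(3,0) = 182.5877; S(3,1) = 130.0371; S(3,2) = 92.6110; S(3,3) = 65.9566
  k=4: S(4,0) = 216.3584; S(4,1) = 154.0882; S(4,2) = 109.7400; S(4,3) = 78.1557; S(4,4) = 55.6617
Terminal payoffs V(N, i) = max(S_T - K, 0):
  V(4,0) = 101.388432; V(4,1) = 39.118203; V(4,2) = 0.000000; V(4,3) = 0.000000; V(4,4) = 0.000000
Backward induction: V(k, i) = exp(-r*dt) * [p * V(k+1, i) + (1-p) * V(k+1, i+1)].
  V(3,0) = exp(-r*dt) * [p*101.388432 + (1-p)*39.118203] = 68.103664
  V(3,1) = exp(-r*dt) * [p*39.118203 + (1-p)*0.000000] = 18.419727
  V(3,2) = exp(-r*dt) * [p*0.000000 + (1-p)*0.000000] = 0.000000
  V(3,3) = exp(-r*dt) * [p*0.000000 + (1-p)*0.000000] = 0.000000
  V(2,0) = exp(-r*dt) * [p*68.103664 + (1-p)*18.419727] = 41.656392
  V(2,1) = exp(-r*dt) * [p*18.419727 + (1-p)*0.000000] = 8.673363
  V(2,2) = exp(-r*dt) * [p*0.000000 + (1-p)*0.000000] = 0.000000
  V(1,0) = exp(-r*dt) * [p*41.656392 + (1-p)*8.673363] = 24.129713
  V(1,1) = exp(-r*dt) * [p*8.673363 + (1-p)*0.000000] = 4.084057
  V(0,0) = exp(-r*dt) * [p*24.129713 + (1-p)*4.084057] = 13.487953


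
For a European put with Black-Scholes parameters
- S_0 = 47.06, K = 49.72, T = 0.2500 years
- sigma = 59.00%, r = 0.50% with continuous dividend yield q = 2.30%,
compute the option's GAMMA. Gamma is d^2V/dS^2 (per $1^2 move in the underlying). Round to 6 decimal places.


d1 = -0.0541402825; d2 = -0.3491402825
phi(d1) = 0.3983580248; exp(-qT) = 0.9942664996; exp(-rT) = 0.9987507809
Gamma = exp(-qT) * phi(d1) / (S * sigma * sqrt(T)) = 0.9942664996 * 0.3983580248 / (47.0600 * 0.5900 * 0.5000000000) = 0.028530

Answer: Gamma = 0.028530


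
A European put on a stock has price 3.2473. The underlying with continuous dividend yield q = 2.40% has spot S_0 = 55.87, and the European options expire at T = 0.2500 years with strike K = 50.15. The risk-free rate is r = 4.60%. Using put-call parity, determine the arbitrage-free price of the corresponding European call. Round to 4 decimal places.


Put-call parity: C - P = S_0 * exp(-qT) - K * exp(-rT).
S_0 * exp(-qT) = 55.8700 * 0.99401796 = 55.53578365
K * exp(-rT) = 50.1500 * 0.98856587 = 49.57657849
C = P + S*exp(-qT) - K*exp(-rT)
C = 3.2473 + 55.53578365 - 49.57657849 = 9.2065

Answer: Call price = 9.2065


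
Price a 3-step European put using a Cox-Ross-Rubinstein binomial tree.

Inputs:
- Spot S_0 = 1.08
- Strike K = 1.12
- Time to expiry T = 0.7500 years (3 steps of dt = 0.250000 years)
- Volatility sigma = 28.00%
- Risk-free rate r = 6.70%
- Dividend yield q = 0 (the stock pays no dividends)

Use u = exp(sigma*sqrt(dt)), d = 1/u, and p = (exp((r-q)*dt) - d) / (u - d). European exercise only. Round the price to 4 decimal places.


Answer: Price = V(0,0) = 0.1030

Derivation:
dt = T/N = 0.250000
u = exp(sigma*sqrt(dt)) = 1.150274; d = 1/u = 0.869358
p = (exp((r-q)*dt) - d) / (u - d) = 0.525186
Discount per step: exp(-r*dt) = 0.983390
Stock lattice S(k, i) with i counting down-moves:
  k=0: S(0,0) = 1.0800
  k=1: S(1,0) = 1.2423; S(1,1) = 0.9389
  k=2: S(2,0) = 1.4290; S(2,1) = 1.0800; S(2,2) = 0.8162
  k=3: S(3,0) = 1.6437; S(3,1) = 1.2423; S(3,2) = 0.9389; S(3,3) = 0.7096
Terminal payoffs V(N, i) = max(K - S_T, 0):
  V(3,0) = 0.000000; V(3,1) = 0.000000; V(3,2) = 0.181093; V(3,3) = 0.410389
Backward induction: V(k, i) = exp(-r*dt) * [p * V(k+1, i) + (1-p) * V(k+1, i+1)].
  V(2,0) = exp(-r*dt) * [p*0.000000 + (1-p)*0.000000] = 0.000000
  V(2,1) = exp(-r*dt) * [p*0.000000 + (1-p)*0.181093] = 0.084557
  V(2,2) = exp(-r*dt) * [p*0.181093 + (1-p)*0.410389] = 0.285150
  V(1,0) = exp(-r*dt) * [p*0.000000 + (1-p)*0.084557] = 0.039482
  V(1,1) = exp(-r*dt) * [p*0.084557 + (1-p)*0.285150] = 0.176815
  V(0,0) = exp(-r*dt) * [p*0.039482 + (1-p)*0.176815] = 0.102951


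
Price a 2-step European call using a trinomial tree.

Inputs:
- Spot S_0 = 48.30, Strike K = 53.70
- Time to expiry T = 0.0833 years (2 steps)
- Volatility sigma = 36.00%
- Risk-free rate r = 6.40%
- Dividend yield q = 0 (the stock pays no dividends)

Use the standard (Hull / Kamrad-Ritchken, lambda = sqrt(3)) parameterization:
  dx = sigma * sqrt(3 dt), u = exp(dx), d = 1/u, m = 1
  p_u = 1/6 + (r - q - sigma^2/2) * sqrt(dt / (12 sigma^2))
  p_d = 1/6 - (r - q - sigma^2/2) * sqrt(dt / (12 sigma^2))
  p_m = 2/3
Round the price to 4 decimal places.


Answer: Price = V(0,0) = 0.4922

Derivation:
dt = T/N = 0.041650; dx = sigma*sqrt(3*dt) = 0.127254
u = exp(dx) = 1.135705; d = 1/u = 0.880510
p_u = 0.166536, p_m = 0.666667, p_d = 0.166798
Discount per step: exp(-r*dt) = 0.997338
Stock lattice S(k, j) with j the centered position index:
  k=0: S(0,+0) = 48.3000
  k=1: S(1,-1) = 42.5286; S(1,+0) = 48.3000; S(1,+1) = 54.8546
  k=2: S(2,-2) = 37.4469; S(2,-1) = 42.5286; S(2,+0) = 48.3000; S(2,+1) = 54.8546; S(2,+2) = 62.2986
Terminal payoffs V(N, j) = max(S_T - K, 0):
  V(2,-2) = 0.000000; V(2,-1) = 0.000000; V(2,+0) = 0.000000; V(2,+1) = 1.154560; V(2,+2) = 8.598608
Backward induction: V(k, j) = exp(-r*dt) * [p_u * V(k+1, j+1) + p_m * V(k+1, j) + p_d * V(k+1, j-1)]
  V(1,-1) = exp(-r*dt) * [p_u*0.000000 + p_m*0.000000 + p_d*0.000000] = 0.000000
  V(1,+0) = exp(-r*dt) * [p_u*1.154560 + p_m*0.000000 + p_d*0.000000] = 0.191764
  V(1,+1) = exp(-r*dt) * [p_u*8.598608 + p_m*1.154560 + p_d*0.000000] = 2.195821
  V(0,+0) = exp(-r*dt) * [p_u*2.195821 + p_m*0.191764 + p_d*0.000000] = 0.492211


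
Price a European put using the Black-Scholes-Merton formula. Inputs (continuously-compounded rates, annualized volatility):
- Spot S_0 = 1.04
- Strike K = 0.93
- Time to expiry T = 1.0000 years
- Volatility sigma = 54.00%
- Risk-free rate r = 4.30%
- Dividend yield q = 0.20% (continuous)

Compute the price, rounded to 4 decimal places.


d1 = (ln(S/K) + (r - q + 0.5*sigma^2) * T) / (sigma * sqrt(T)) = 0.55294705
d2 = d1 - sigma * sqrt(T) = 0.01294705
exp(-rT) = 0.95791139; exp(-qT) = 0.99800200
P = K * exp(-rT) * N(-d2) - S_0 * exp(-qT) * N(-d1)
N(-d1) = 0.29014983; N(-d2) = 0.49483502
P = 0.9300 * 0.95791139 * 0.49483502 - 1.0400 * 0.99800200 * 0.29014983 = 0.1397

Answer: Price = 0.1397


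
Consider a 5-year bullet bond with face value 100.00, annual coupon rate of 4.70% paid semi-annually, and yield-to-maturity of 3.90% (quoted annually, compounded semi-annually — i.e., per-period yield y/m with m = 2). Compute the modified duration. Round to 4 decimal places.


Coupon per period c = face * coupon_rate / m = 2.350000
Periods per year m = 2; per-period yield y/m = 0.019500
Number of cashflows N = 10
Cashflows (t years, CF_t, discount factor 1/(1+y/m)^(m*t), PV):
  t = 0.5000: CF_t = 2.350000, DF = 0.980873, PV = 2.305051
  t = 1.0000: CF_t = 2.350000, DF = 0.962112, PV = 2.260963
  t = 1.5000: CF_t = 2.350000, DF = 0.943709, PV = 2.217717
  t = 2.0000: CF_t = 2.350000, DF = 0.925659, PV = 2.175299
  t = 2.5000: CF_t = 2.350000, DF = 0.907954, PV = 2.133692
  t = 3.0000: CF_t = 2.350000, DF = 0.890588, PV = 2.092881
  t = 3.5000: CF_t = 2.350000, DF = 0.873553, PV = 2.052850
  t = 4.0000: CF_t = 2.350000, DF = 0.856845, PV = 2.013585
  t = 4.5000: CF_t = 2.350000, DF = 0.840456, PV = 1.975071
  t = 5.0000: CF_t = 102.350000, DF = 0.824380, PV = 84.375342
Price P = sum_t PV_t = 103.602452
First compute Macaulay numerator sum_t t * PV_t:
  t * PV_t at t = 0.5000: 1.152526
  t * PV_t at t = 1.0000: 2.260963
  t * PV_t at t = 1.5000: 3.326576
  t * PV_t at t = 2.0000: 4.350598
  t * PV_t at t = 2.5000: 5.334230
  t * PV_t at t = 3.0000: 6.278642
  t * PV_t at t = 3.5000: 7.184976
  t * PV_t at t = 4.0000: 8.054341
  t * PV_t at t = 4.5000: 8.887821
  t * PV_t at t = 5.0000: 421.876710
Macaulay duration D = 468.707382 / 103.602452 = 4.524095
Modified duration = D / (1 + y/m) = 4.524095 / (1 + 0.019500) = 4.437563

Answer: Modified duration = 4.4376


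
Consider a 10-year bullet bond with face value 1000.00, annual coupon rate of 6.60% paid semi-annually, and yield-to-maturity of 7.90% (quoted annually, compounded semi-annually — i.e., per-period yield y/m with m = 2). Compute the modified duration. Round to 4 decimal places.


Coupon per period c = face * coupon_rate / m = 33.000000
Periods per year m = 2; per-period yield y/m = 0.039500
Number of cashflows N = 20
Cashflows (t years, CF_t, discount factor 1/(1+y/m)^(m*t), PV):
  t = 0.5000: CF_t = 33.000000, DF = 0.962001, PV = 31.746032
  t = 1.0000: CF_t = 33.000000, DF = 0.925446, PV = 30.539713
  t = 1.5000: CF_t = 33.000000, DF = 0.890280, PV = 29.379233
  t = 2.0000: CF_t = 33.000000, DF = 0.856450, PV = 28.262851
  t = 2.5000: CF_t = 33.000000, DF = 0.823906, PV = 27.188890
  t = 3.0000: CF_t = 33.000000, DF = 0.792598, PV = 26.155738
  t = 3.5000: CF_t = 33.000000, DF = 0.762480, PV = 25.161845
  t = 4.0000: CF_t = 33.000000, DF = 0.733507, PV = 24.205719
  t = 4.5000: CF_t = 33.000000, DF = 0.705634, PV = 23.285925
  t = 5.0000: CF_t = 33.000000, DF = 0.678821, PV = 22.401082
  t = 5.5000: CF_t = 33.000000, DF = 0.653026, PV = 21.549863
  t = 6.0000: CF_t = 33.000000, DF = 0.628212, PV = 20.730989
  t = 6.5000: CF_t = 33.000000, DF = 0.604340, PV = 19.943231
  t = 7.0000: CF_t = 33.000000, DF = 0.581376, PV = 19.185408
  t = 7.5000: CF_t = 33.000000, DF = 0.559284, PV = 18.456380
  t = 8.0000: CF_t = 33.000000, DF = 0.538032, PV = 17.755056
  t = 8.5000: CF_t = 33.000000, DF = 0.517587, PV = 17.080381
  t = 9.0000: CF_t = 33.000000, DF = 0.497919, PV = 16.431343
  t = 9.5000: CF_t = 33.000000, DF = 0.478999, PV = 15.806967
  t = 10.0000: CF_t = 1033.000000, DF = 0.460798, PV = 476.003831
Price P = sum_t PV_t = 911.270477
First compute Macaulay numerator sum_t t * PV_t:
  t * PV_t at t = 0.5000: 15.873016
  t * PV_t at t = 1.0000: 30.539713
  t * PV_t at t = 1.5000: 44.068850
  t * PV_t at t = 2.0000: 56.525702
  t * PV_t at t = 2.5000: 67.972224
  t * PV_t at t = 3.0000: 78.467214
  t * PV_t at t = 3.5000: 88.066458
  t * PV_t at t = 4.0000: 96.822877
  t * PV_t at t = 4.5000: 104.786663
  t * PV_t at t = 5.0000: 112.005412
  t * PV_t at t = 5.5000: 118.524245
  t * PV_t at t = 6.0000: 124.385932
  t * PV_t at t = 6.5000: 129.631002
  t * PV_t at t = 7.0000: 134.297853
  t * PV_t at t = 7.5000: 138.422854
  t * PV_t at t = 8.0000: 142.040446
  t * PV_t at t = 8.5000: 145.183236
  t * PV_t at t = 9.0000: 147.882084
  t * PV_t at t = 9.5000: 150.166191
  t * PV_t at t = 10.0000: 4760.038311
Macaulay duration D = 6685.700284 / 911.270477 = 7.336680
Modified duration = D / (1 + y/m) = 7.336680 / (1 + 0.039500) = 7.057894

Answer: Modified duration = 7.0579


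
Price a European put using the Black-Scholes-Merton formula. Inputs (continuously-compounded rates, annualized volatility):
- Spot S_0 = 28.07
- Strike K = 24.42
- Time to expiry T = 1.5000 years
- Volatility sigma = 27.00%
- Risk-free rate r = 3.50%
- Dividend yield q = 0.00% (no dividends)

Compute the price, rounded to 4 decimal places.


d1 = (ln(S/K) + (r - q + 0.5*sigma^2) * T) / (sigma * sqrt(T)) = 0.74535228
d2 = d1 - sigma * sqrt(T) = 0.41467116
exp(-rT) = 0.94885432; exp(-qT) = 1.00000000
P = K * exp(-rT) * N(-d2) - S_0 * exp(-qT) * N(-d1)
N(-d1) = 0.22802939; N(-d2) = 0.33919132
P = 24.4200 * 0.94885432 * 0.33919132 - 28.0700 * 1.00000000 * 0.22802939 = 1.4586

Answer: Price = 1.4586


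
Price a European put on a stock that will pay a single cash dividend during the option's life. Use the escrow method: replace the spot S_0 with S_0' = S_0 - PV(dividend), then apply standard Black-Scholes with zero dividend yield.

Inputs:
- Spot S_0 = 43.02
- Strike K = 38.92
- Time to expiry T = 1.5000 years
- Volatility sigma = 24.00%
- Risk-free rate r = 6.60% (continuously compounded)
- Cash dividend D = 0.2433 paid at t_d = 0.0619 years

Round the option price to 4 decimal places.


PV(D) = D * exp(-r * t_d) = 0.2433 * 0.99592293 = 0.24230805
S_0' = S_0 - PV(D) = 43.0200 - 0.24230805 = 42.77769195
d1 = (ln(S_0'/K) + (r + sigma^2/2)*T) / (sigma*sqrt(T)) = 0.80529865
d2 = d1 - sigma*sqrt(T) = 0.51135988
exp(-rT) = 0.90574271
N(-d1) = 0.21032368; N(-d2) = 0.30454954
P = K * exp(-rT) * N(-d2) - S_0' * N(-d1) = 38.9200 * 0.90574271 * 0.30454954 - 42.77769195 * 0.21032368 = 1.7387

Answer: Price = 1.7387


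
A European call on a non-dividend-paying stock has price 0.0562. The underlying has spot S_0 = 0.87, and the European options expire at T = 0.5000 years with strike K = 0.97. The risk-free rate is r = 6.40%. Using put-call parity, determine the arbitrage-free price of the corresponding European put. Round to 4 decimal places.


Put-call parity: C - P = S_0 * exp(-qT) - K * exp(-rT).
S_0 * exp(-qT) = 0.8700 * 1.00000000 = 0.87000000
K * exp(-rT) = 0.9700 * 0.96850658 = 0.93945138
P = C - S*exp(-qT) + K*exp(-rT)
P = 0.0562 - 0.87000000 + 0.93945138 = 0.1257

Answer: Put price = 0.1257


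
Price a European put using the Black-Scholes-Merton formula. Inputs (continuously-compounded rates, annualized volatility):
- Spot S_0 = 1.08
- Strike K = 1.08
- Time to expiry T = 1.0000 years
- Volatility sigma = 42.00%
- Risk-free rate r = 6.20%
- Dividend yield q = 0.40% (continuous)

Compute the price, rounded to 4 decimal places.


Answer: Price = 0.1452

Derivation:
d1 = (ln(S/K) + (r - q + 0.5*sigma^2) * T) / (sigma * sqrt(T)) = 0.34809524
d2 = d1 - sigma * sqrt(T) = -0.07190476
exp(-rT) = 0.93988289; exp(-qT) = 0.99600799
P = K * exp(-rT) * N(-d2) - S_0 * exp(-qT) * N(-d1)
N(-d1) = 0.36388433; N(-d2) = 0.52866115
P = 1.0800 * 0.93988289 * 0.52866115 - 1.0800 * 0.99600799 * 0.36388433 = 0.1452


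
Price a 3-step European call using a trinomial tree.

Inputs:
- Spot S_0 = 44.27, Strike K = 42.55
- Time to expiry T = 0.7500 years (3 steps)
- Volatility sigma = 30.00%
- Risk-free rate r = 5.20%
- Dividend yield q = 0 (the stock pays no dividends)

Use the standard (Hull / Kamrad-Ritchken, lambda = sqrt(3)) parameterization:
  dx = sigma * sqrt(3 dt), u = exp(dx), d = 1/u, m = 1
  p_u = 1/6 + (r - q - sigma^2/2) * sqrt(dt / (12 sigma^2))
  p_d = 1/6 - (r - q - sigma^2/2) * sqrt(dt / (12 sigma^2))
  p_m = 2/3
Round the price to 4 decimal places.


dt = T/N = 0.250000; dx = sigma*sqrt(3*dt) = 0.259808
u = exp(dx) = 1.296681; d = 1/u = 0.771200
p_u = 0.170035, p_m = 0.666667, p_d = 0.163299
Discount per step: exp(-r*dt) = 0.987084
Stock lattice S(k, j) with j the centered position index:
  k=0: S(0,+0) = 44.2700
  k=1: S(1,-1) = 34.1410; S(1,+0) = 44.2700; S(1,+1) = 57.4041
  k=2: S(2,-2) = 26.3296; S(2,-1) = 34.1410; S(2,+0) = 44.2700; S(2,+1) = 57.4041; S(2,+2) = 74.4347
  k=3: S(3,-3) = 20.3053; S(3,-2) = 26.3296; S(3,-1) = 34.1410; S(3,+0) = 44.2700; S(3,+1) = 57.4041; S(3,+2) = 74.4347; S(3,+3) = 96.5181
Terminal payoffs V(N, j) = max(S_T - K, 0):
  V(3,-3) = 0.000000; V(3,-2) = 0.000000; V(3,-1) = 0.000000; V(3,+0) = 1.720000; V(3,+1) = 14.854051; V(3,+2) = 31.884719; V(3,+3) = 53.968057
Backward induction: V(k, j) = exp(-r*dt) * [p_u * V(k+1, j+1) + p_m * V(k+1, j) + p_d * V(k+1, j-1)]
  V(2,-2) = exp(-r*dt) * [p_u*0.000000 + p_m*0.000000 + p_d*0.000000] = 0.000000
  V(2,-1) = exp(-r*dt) * [p_u*1.720000 + p_m*0.000000 + p_d*0.000000] = 0.288682
  V(2,+0) = exp(-r*dt) * [p_u*14.854051 + p_m*1.720000 + p_d*0.000000] = 3.624937
  V(2,+1) = exp(-r*dt) * [p_u*31.884719 + p_m*14.854051 + p_d*1.720000] = 15.403525
  V(2,+2) = exp(-r*dt) * [p_u*53.968057 + p_m*31.884719 + p_d*14.854051] = 32.434165
  V(1,-1) = exp(-r*dt) * [p_u*3.624937 + p_m*0.288682 + p_d*0.000000] = 0.798373
  V(1,+0) = exp(-r*dt) * [p_u*15.403525 + p_m*3.624937 + p_d*0.288682] = 5.017247
  V(1,+1) = exp(-r*dt) * [p_u*32.434165 + p_m*15.403525 + p_d*3.624937] = 16.164384
  V(0,+0) = exp(-r*dt) * [p_u*16.164384 + p_m*5.017247 + p_d*0.798373] = 6.143324

Answer: Price = V(0,0) = 6.1433


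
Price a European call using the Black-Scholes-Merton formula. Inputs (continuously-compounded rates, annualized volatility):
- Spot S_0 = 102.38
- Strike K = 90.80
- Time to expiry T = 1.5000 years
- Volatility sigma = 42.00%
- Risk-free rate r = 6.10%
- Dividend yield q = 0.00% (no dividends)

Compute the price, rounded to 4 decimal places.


Answer: Price = 30.0853

Derivation:
d1 = (ln(S/K) + (r - q + 0.5*sigma^2) * T) / (sigma * sqrt(T)) = 0.66842317
d2 = d1 - sigma * sqrt(T) = 0.15403032
exp(-rT) = 0.91256132; exp(-qT) = 1.00000000
C = S_0 * exp(-qT) * N(d1) - K * exp(-rT) * N(d2)
N(d1) = 0.74806824; N(d2) = 0.56120709
C = 102.3800 * 1.00000000 * 0.74806824 - 90.8000 * 0.91256132 * 0.56120709 = 30.0853


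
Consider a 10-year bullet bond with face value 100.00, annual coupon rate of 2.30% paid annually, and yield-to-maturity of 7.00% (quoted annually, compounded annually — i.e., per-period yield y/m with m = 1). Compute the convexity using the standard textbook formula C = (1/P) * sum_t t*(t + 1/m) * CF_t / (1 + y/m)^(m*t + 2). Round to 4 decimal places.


Coupon per period c = face * coupon_rate / m = 2.300000
Periods per year m = 1; per-period yield y/m = 0.070000
Number of cashflows N = 10
Cashflows (t years, CF_t, discount factor 1/(1+y/m)^(m*t), PV):
  t = 1.0000: CF_t = 2.300000, DF = 0.934579, PV = 2.149533
  t = 2.0000: CF_t = 2.300000, DF = 0.873439, PV = 2.008909
  t = 3.0000: CF_t = 2.300000, DF = 0.816298, PV = 1.877485
  t = 4.0000: CF_t = 2.300000, DF = 0.762895, PV = 1.754659
  t = 5.0000: CF_t = 2.300000, DF = 0.712986, PV = 1.639868
  t = 6.0000: CF_t = 2.300000, DF = 0.666342, PV = 1.532587
  t = 7.0000: CF_t = 2.300000, DF = 0.622750, PV = 1.432324
  t = 8.0000: CF_t = 2.300000, DF = 0.582009, PV = 1.338621
  t = 9.0000: CF_t = 2.300000, DF = 0.543934, PV = 1.251048
  t = 10.0000: CF_t = 102.300000, DF = 0.508349, PV = 52.004133
Price P = sum_t PV_t = 66.989167
Convexity numerator sum_t t*(t + 1/m) * CF_t / (1+y/m)^(m*t + 2):
  t = 1.0000: term = 3.754970
  t = 2.0000: term = 10.527954
  t = 3.0000: term = 19.678419
  t = 4.0000: term = 30.651742
  t = 5.0000: term = 42.969732
  t = 6.0000: term = 56.222080
  t = 7.0000: term = 70.058666
  t = 8.0000: term = 84.182643
  t = 9.0000: term = 98.344209
  t = 10.0000: term = 4996.466577
Convexity = (1/P) * sum = 5412.856992 / 66.989167 = 80.801975

Answer: Convexity = 80.8020


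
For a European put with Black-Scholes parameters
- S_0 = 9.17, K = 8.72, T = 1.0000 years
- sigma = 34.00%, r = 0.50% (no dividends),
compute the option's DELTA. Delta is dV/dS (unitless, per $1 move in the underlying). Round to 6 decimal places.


Answer: Delta = -0.369680

Derivation:
d1 = 0.3327001422; d2 = -0.0072998578
phi(d1) = 0.3774628123; exp(-qT) = 1.0000000000; exp(-rT) = 0.9950124792
N(-d1) = 0.3696803211
Delta = -exp(-qT) * N(-d1) = -1.0000000000 * 0.3696803211 = -0.369680


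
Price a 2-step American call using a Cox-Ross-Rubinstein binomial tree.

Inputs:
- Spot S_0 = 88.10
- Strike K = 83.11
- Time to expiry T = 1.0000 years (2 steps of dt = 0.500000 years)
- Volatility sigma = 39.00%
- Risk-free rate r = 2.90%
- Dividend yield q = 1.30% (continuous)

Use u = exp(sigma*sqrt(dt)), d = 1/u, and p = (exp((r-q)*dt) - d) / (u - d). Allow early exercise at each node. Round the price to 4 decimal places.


Answer: Price = V(0,0) = 15.8798

Derivation:
dt = T/N = 0.500000
u = exp(sigma*sqrt(dt)) = 1.317547; d = 1/u = 0.758986
p = (exp((r-q)*dt) - d) / (u - d) = 0.445871
Discount per step: exp(-r*dt) = 0.985605
Stock lattice S(k, i) with i counting down-moves:
  k=0: S(0,0) = 88.1000
  k=1: S(1,0) = 116.0759; S(1,1) = 66.8667
  k=2: S(2,0) = 152.9354; S(2,1) = 88.1000; S(2,2) = 50.7509
Terminal payoffs V(N, i) = max(S_T - K, 0):
  V(2,0) = 69.825432; V(2,1) = 4.990000; V(2,2) = 0.000000
Backward induction: V(k, i) = exp(-r*dt) * [p * V(k+1, i) + (1-p) * V(k+1, i+1)]; then take max(V_cont, immediate exercise) for American.
  V(1,0) = exp(-r*dt) * [p*69.825432 + (1-p)*4.990000] = 33.410241; exercise = 32.965887; V(1,0) = max -> 33.410241
  V(1,1) = exp(-r*dt) * [p*4.990000 + (1-p)*0.000000] = 2.192867; exercise = 0.000000; V(1,1) = max -> 2.192867
  V(0,0) = exp(-r*dt) * [p*33.410241 + (1-p)*2.192867] = 15.879843; exercise = 4.990000; V(0,0) = max -> 15.879843


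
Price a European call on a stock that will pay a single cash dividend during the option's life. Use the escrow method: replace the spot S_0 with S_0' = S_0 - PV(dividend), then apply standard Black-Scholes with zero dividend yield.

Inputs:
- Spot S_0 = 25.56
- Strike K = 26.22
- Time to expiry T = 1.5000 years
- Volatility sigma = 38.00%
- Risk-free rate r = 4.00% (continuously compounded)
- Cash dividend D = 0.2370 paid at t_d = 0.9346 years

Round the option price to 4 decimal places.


Answer: Price = 4.9286

Derivation:
PV(D) = D * exp(-r * t_d) = 0.2370 * 0.96330615 = 0.22830356
S_0' = S_0 - PV(D) = 25.5600 - 0.22830356 = 25.33169644
d1 = (ln(S_0'/K) + (r + sigma^2/2)*T) / (sigma*sqrt(T)) = 0.28756571
d2 = d1 - sigma*sqrt(T) = -0.17783734
exp(-rT) = 0.94176453
N(d1) = 0.61316040; N(d2) = 0.42942536
C = S_0' * N(d1) - K * exp(-rT) * N(d2) = 25.33169644 * 0.61316040 - 26.2200 * 0.94176453 * 0.42942536 = 4.9286


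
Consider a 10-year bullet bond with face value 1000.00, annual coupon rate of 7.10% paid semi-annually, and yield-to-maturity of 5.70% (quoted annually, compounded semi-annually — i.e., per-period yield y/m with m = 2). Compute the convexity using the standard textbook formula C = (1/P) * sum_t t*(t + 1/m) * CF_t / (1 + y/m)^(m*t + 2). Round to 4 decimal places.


Answer: Convexity = 66.5080

Derivation:
Coupon per period c = face * coupon_rate / m = 35.500000
Periods per year m = 2; per-period yield y/m = 0.028500
Number of cashflows N = 20
Cashflows (t years, CF_t, discount factor 1/(1+y/m)^(m*t), PV):
  t = 0.5000: CF_t = 35.500000, DF = 0.972290, PV = 34.516286
  t = 1.0000: CF_t = 35.500000, DF = 0.945347, PV = 33.559831
  t = 1.5000: CF_t = 35.500000, DF = 0.919152, PV = 32.629879
  t = 2.0000: CF_t = 35.500000, DF = 0.893682, PV = 31.725697
  t = 2.5000: CF_t = 35.500000, DF = 0.868917, PV = 30.846570
  t = 3.0000: CF_t = 35.500000, DF = 0.844840, PV = 29.991803
  t = 3.5000: CF_t = 35.500000, DF = 0.821429, PV = 29.160723
  t = 4.0000: CF_t = 35.500000, DF = 0.798667, PV = 28.352671
  t = 4.5000: CF_t = 35.500000, DF = 0.776536, PV = 27.567012
  t = 5.0000: CF_t = 35.500000, DF = 0.755018, PV = 26.803123
  t = 5.5000: CF_t = 35.500000, DF = 0.734096, PV = 26.060401
  t = 6.0000: CF_t = 35.500000, DF = 0.713754, PV = 25.338261
  t = 6.5000: CF_t = 35.500000, DF = 0.693976, PV = 24.636131
  t = 7.0000: CF_t = 35.500000, DF = 0.674745, PV = 23.953457
  t = 7.5000: CF_t = 35.500000, DF = 0.656048, PV = 23.289701
  t = 8.0000: CF_t = 35.500000, DF = 0.637869, PV = 22.644337
  t = 8.5000: CF_t = 35.500000, DF = 0.620193, PV = 22.016857
  t = 9.0000: CF_t = 35.500000, DF = 0.603007, PV = 21.406764
  t = 9.5000: CF_t = 35.500000, DF = 0.586298, PV = 20.813577
  t = 10.0000: CF_t = 1035.500000, DF = 0.570051, PV = 590.288310
Price P = sum_t PV_t = 1105.601390
Convexity numerator sum_t t*(t + 1/m) * CF_t / (1+y/m)^(m*t + 2):
  t = 0.5000: term = 16.314940
  t = 1.0000: term = 47.588545
  t = 1.5000: term = 92.539709
  t = 2.0000: term = 149.959016
  t = 2.5000: term = 218.705419
  t = 3.0000: term = 297.703050
  t = 3.5000: term = 385.938162
  t = 4.0000: term = 482.456207
  t = 4.5000: term = 586.359026
  t = 5.0000: term = 696.802170
  t = 5.5000: term = 812.992323
  t = 6.0000: term = 934.184841
  t = 6.5000: term = 1059.681395
  t = 7.0000: term = 1188.827712
  t = 7.5000: term = 1321.011417
  t = 8.0000: term = 1455.659963
  t = 8.5000: term = 1592.238657
  t = 9.0000: term = 1730.248762
  t = 9.5000: term = 1869.225692
  t = 10.0000: term = 58592.885981
Convexity = (1/P) * sum = 73531.322985 / 1105.601390 = 66.507987


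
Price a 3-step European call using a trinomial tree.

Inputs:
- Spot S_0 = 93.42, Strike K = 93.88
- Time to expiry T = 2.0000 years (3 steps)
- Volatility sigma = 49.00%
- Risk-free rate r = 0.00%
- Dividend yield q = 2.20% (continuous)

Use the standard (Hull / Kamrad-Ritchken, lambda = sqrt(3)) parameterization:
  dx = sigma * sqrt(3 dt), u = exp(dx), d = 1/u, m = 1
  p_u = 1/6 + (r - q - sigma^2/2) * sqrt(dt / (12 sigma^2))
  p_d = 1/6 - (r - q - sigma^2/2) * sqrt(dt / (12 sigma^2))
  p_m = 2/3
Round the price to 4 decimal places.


Answer: Price = V(0,0) = 18.8474

Derivation:
dt = T/N = 0.666667; dx = sigma*sqrt(3*dt) = 0.692965
u = exp(dx) = 1.999635; d = 1/u = 0.500091
p_u = 0.098337, p_m = 0.666667, p_d = 0.234996
Discount per step: exp(-r*dt) = 1.000000
Stock lattice S(k, j) with j the centered position index:
  k=0: S(0,+0) = 93.4200
  k=1: S(1,-1) = 46.7185; S(1,+0) = 93.4200; S(1,+1) = 186.8059
  k=2: S(2,-2) = 23.3635; S(2,-1) = 46.7185; S(2,+0) = 93.4200; S(2,+1) = 186.8059; S(2,+2) = 373.5436
  k=3: S(3,-3) = 11.6839; S(3,-2) = 23.3635; S(3,-1) = 46.7185; S(3,+0) = 93.4200; S(3,+1) = 186.8059; S(3,+2) = 373.5436; S(3,+3) = 746.9509
Terminal payoffs V(N, j) = max(S_T - K, 0):
  V(3,-3) = 0.000000; V(3,-2) = 0.000000; V(3,-1) = 0.000000; V(3,+0) = 0.000000; V(3,+1) = 92.925898; V(3,+2) = 279.663606; V(3,+3) = 653.070854
Backward induction: V(k, j) = exp(-r*dt) * [p_u * V(k+1, j+1) + p_m * V(k+1, j) + p_d * V(k+1, j-1)]
  V(2,-2) = exp(-r*dt) * [p_u*0.000000 + p_m*0.000000 + p_d*0.000000] = 0.000000
  V(2,-1) = exp(-r*dt) * [p_u*0.000000 + p_m*0.000000 + p_d*0.000000] = 0.000000
  V(2,+0) = exp(-r*dt) * [p_u*92.925898 + p_m*0.000000 + p_d*0.000000] = 9.138060
  V(2,+1) = exp(-r*dt) * [p_u*279.663606 + p_m*92.925898 + p_d*0.000000] = 89.451896
  V(2,+2) = exp(-r*dt) * [p_u*653.070854 + p_m*279.663606 + p_d*92.925898] = 272.500713
  V(1,-1) = exp(-r*dt) * [p_u*9.138060 + p_m*0.000000 + p_d*0.000000] = 0.898610
  V(1,+0) = exp(-r*dt) * [p_u*89.451896 + p_m*9.138060 + p_d*0.000000] = 14.888477
  V(1,+1) = exp(-r*dt) * [p_u*272.500713 + p_m*89.451896 + p_d*9.138060] = 88.578927
  V(0,+0) = exp(-r*dt) * [p_u*88.578927 + p_m*14.888477 + p_d*0.898610] = 18.847413


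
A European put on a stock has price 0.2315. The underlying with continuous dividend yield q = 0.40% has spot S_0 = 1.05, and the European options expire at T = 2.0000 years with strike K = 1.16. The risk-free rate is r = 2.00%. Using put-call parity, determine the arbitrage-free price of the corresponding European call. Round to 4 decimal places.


Put-call parity: C - P = S_0 * exp(-qT) - K * exp(-rT).
S_0 * exp(-qT) = 1.0500 * 0.99203191 = 1.04163351
K * exp(-rT) = 1.1600 * 0.96078944 = 1.11451575
C = P + S*exp(-qT) - K*exp(-rT)
C = 0.2315 + 1.04163351 - 1.11451575 = 0.1586

Answer: Call price = 0.1586


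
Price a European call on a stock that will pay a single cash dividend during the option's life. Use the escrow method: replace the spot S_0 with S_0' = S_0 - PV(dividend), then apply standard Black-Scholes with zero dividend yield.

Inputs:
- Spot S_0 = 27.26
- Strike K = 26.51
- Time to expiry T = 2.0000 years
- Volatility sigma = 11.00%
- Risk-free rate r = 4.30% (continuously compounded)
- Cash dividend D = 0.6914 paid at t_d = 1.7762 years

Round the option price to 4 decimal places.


Answer: Price = 2.9834

Derivation:
PV(D) = D * exp(-r * t_d) = 0.6914 * 0.92646723 = 0.64055945
S_0' = S_0 - PV(D) = 27.2600 - 0.64055945 = 26.61944055
d1 = (ln(S_0'/K) + (r + sigma^2/2)*T) / (sigma*sqrt(T)) = 0.65709361
d2 = d1 - sigma*sqrt(T) = 0.50153012
exp(-rT) = 0.91759423
N(d1) = 0.74443964; N(d2) = 0.69200096
C = S_0' * N(d1) - K * exp(-rT) * N(d2) = 26.61944055 * 0.74443964 - 26.5100 * 0.91759423 * 0.69200096 = 2.9834


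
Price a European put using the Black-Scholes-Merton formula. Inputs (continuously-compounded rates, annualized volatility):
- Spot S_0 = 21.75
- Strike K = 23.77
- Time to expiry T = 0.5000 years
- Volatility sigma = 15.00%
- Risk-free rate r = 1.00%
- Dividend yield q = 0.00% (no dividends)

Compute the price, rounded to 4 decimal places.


d1 = (ln(S/K) + (r - q + 0.5*sigma^2) * T) / (sigma * sqrt(T)) = -0.73714019
d2 = d1 - sigma * sqrt(T) = -0.84320621
exp(-rT) = 0.99501248; exp(-qT) = 1.00000000
P = K * exp(-rT) * N(-d2) - S_0 * exp(-qT) * N(-d1)
N(-d1) = 0.76948145; N(-d2) = 0.80044344
P = 23.7700 * 0.99501248 * 0.80044344 - 21.7500 * 1.00000000 * 0.76948145 = 2.1954

Answer: Price = 2.1954


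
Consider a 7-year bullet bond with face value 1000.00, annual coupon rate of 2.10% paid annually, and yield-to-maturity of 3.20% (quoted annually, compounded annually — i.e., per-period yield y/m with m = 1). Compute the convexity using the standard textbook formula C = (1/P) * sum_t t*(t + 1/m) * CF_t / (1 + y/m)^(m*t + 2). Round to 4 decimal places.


Coupon per period c = face * coupon_rate / m = 21.000000
Periods per year m = 1; per-period yield y/m = 0.032000
Number of cashflows N = 7
Cashflows (t years, CF_t, discount factor 1/(1+y/m)^(m*t), PV):
  t = 1.0000: CF_t = 21.000000, DF = 0.968992, PV = 20.348837
  t = 2.0000: CF_t = 21.000000, DF = 0.938946, PV = 19.717866
  t = 3.0000: CF_t = 21.000000, DF = 0.909831, PV = 19.106459
  t = 4.0000: CF_t = 21.000000, DF = 0.881620, PV = 18.514010
  t = 5.0000: CF_t = 21.000000, DF = 0.854283, PV = 17.939933
  t = 6.0000: CF_t = 21.000000, DF = 0.827793, PV = 17.383656
  t = 7.0000: CF_t = 1021.000000, DF = 0.802125, PV = 818.969751
Price P = sum_t PV_t = 931.980511
Convexity numerator sum_t t*(t + 1/m) * CF_t / (1+y/m)^(m*t + 2):
  t = 1.0000: term = 38.212918
  t = 2.0000: term = 111.084063
  t = 3.0000: term = 215.279192
  t = 4.0000: term = 347.673113
  t = 5.0000: term = 505.338828
  t = 6.0000: term = 685.537169
  t = 7.0000: term = 43062.227743
Convexity = (1/P) * sum = 44965.353025 / 931.980511 = 48.247096

Answer: Convexity = 48.2471
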